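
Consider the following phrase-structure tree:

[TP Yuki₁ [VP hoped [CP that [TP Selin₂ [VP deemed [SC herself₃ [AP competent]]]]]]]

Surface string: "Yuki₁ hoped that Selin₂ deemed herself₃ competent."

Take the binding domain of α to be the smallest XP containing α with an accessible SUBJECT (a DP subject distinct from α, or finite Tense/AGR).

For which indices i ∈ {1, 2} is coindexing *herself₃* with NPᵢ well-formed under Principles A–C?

*herself* is an anaphor, so Principle A applies: it must be bound in its binding domain.
Binding domain of *herself₃*: the embedded TP, whose subject is Selin₂.
*Yuki₁* c-commands the anaphor but is outside its binding domain → cannot satisfy Principle A.
*Selin₂* c-commands the anaphor within its binding domain → licit binder.

{2}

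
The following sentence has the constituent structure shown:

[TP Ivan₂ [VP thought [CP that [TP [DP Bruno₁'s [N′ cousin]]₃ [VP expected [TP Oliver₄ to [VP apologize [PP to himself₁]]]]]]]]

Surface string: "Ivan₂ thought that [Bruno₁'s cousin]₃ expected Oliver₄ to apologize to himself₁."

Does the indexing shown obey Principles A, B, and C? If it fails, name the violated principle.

Principle A

The two coindexed NPs are *Bruno₁* and *himself₁*.
*himself₁* is an anaphor. Principle A requires it to be bound within its binding domain — the embedded TP, whose subject is Oliver₄.
Within that domain it is c-commanded by *Oliver₄*, which does not share its index.
*Bruno₁* does not c-command the anaphor at all.
The anaphor is unbound in its domain → Principle A violation.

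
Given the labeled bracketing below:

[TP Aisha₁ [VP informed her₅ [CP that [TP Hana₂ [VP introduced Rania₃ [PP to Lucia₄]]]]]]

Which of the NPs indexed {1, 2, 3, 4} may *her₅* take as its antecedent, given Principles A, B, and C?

*her* is a pronoun, so Principle B applies: it must be free in its binding domain.
Binding domain of *her₅*: the matrix TP, whose subject is Aisha₁.
*Aisha₁* c-commands the pronoun within its binding domain → coindexation would violate Principle B.
*Hana₂*: the pronoun c-commands this R-expression → coindexation would violate Principle C on *Hana₂*.
*Rania₃*: the pronoun c-commands this R-expression → coindexation would violate Principle C on *Rania₃*.
*Lucia₄*: the pronoun c-commands this R-expression → coindexation would violate Principle C on *Lucia₄*.

none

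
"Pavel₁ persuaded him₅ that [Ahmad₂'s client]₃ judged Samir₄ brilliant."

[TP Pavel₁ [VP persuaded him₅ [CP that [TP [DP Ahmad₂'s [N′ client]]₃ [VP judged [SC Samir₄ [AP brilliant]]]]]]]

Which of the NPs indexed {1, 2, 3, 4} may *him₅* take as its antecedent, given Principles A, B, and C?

*him* is a pronoun, so Principle B applies: it must be free in its binding domain.
Binding domain of *him₅*: the matrix TP, whose subject is Pavel₁.
*Pavel₁* c-commands the pronoun within its binding domain → coindexation would violate Principle B.
*Ahmad₂*: the pronoun c-commands this R-expression → coindexation would violate Principle C on *Ahmad₂*.
*[Ahmad₂'s client]₃*: the pronoun c-commands this R-expression → coindexation would violate Principle C on *[Ahmad₂'s client]₃*.
*Samir₄*: the pronoun c-commands this R-expression → coindexation would violate Principle C on *Samir₄*.

none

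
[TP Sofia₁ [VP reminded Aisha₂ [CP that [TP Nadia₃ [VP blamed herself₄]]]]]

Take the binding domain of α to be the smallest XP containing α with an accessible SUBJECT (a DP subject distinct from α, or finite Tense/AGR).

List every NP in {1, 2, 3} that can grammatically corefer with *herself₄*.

{3}

*herself* is an anaphor, so Principle A applies: it must be bound in its binding domain.
Binding domain of *herself₄*: the embedded TP, whose subject is Nadia₃.
*Sofia₁* c-commands the anaphor but is outside its binding domain → cannot satisfy Principle A.
*Aisha₂* c-commands the anaphor but is outside its binding domain → cannot satisfy Principle A.
*Nadia₃* c-commands the anaphor within its binding domain → licit binder.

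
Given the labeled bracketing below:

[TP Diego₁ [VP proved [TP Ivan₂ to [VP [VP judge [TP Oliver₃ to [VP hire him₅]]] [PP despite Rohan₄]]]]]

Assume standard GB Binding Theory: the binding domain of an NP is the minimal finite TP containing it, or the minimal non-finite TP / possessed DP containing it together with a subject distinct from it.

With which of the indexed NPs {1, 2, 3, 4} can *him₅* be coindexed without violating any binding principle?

*him* is a pronoun, so Principle B applies: it must be free in its binding domain.
Binding domain of *him₅*: the embedded TP, whose subject is Oliver₃.
*Diego₁* c-commands the pronoun but from outside its binding domain, and is not c-commanded by it → coindexation permitted.
*Ivan₂* c-commands the pronoun but from outside its binding domain, and is not c-commanded by it → coindexation permitted.
*Oliver₃* c-commands the pronoun within its binding domain → coindexation would violate Principle B.
*Rohan₄* and the pronoun do not c-command one another → neither Principle B nor Principle C is at stake; coindexation permitted.

{1, 2, 4}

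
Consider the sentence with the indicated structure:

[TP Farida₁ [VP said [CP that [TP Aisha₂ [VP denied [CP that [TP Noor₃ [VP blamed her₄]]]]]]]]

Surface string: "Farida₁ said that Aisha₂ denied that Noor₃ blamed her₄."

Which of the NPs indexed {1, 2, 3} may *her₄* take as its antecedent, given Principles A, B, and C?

*her* is a pronoun, so Principle B applies: it must be free in its binding domain.
Binding domain of *her₄*: the embedded TP, whose subject is Noor₃.
*Farida₁* c-commands the pronoun but from outside its binding domain, and is not c-commanded by it → coindexation permitted.
*Aisha₂* c-commands the pronoun but from outside its binding domain, and is not c-commanded by it → coindexation permitted.
*Noor₃* c-commands the pronoun within its binding domain → coindexation would violate Principle B.

{1, 2}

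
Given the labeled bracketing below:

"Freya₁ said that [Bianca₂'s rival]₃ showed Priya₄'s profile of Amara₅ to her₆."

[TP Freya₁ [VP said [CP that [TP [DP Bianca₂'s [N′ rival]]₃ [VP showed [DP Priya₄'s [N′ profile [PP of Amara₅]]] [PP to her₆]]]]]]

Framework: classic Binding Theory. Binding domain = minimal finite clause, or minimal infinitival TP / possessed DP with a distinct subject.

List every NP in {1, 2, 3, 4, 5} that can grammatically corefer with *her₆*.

*her* is a pronoun, so Principle B applies: it must be free in its binding domain.
Binding domain of *her₆*: the embedded TP, whose subject is [Bianca₂'s rival]₃.
*Freya₁* c-commands the pronoun but from outside its binding domain, and is not c-commanded by it → coindexation permitted.
*Bianca₂* and the pronoun do not c-command one another → neither Principle B nor Principle C is at stake; coindexation permitted.
*[Bianca₂'s rival]₃* c-commands the pronoun within its binding domain → coindexation would violate Principle B.
*Priya₄* and the pronoun do not c-command one another → neither Principle B nor Principle C is at stake; coindexation permitted.
*Amara₅* and the pronoun do not c-command one another → neither Principle B nor Principle C is at stake; coindexation permitted.

{1, 2, 4, 5}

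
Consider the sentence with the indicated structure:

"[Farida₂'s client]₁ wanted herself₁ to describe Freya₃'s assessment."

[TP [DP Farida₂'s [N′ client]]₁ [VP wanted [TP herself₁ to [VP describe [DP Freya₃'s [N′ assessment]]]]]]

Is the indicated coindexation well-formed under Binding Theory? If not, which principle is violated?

The two coindexed NPs are *[Farida₂'s client]₁* and *herself₁*.
*herself₁* is an anaphor; its binding domain is the matrix TP, whose subject is [Farida₂'s client]₁. *[Farida₂'s client]₁* c-commands it within that domain and shares its index, so Principle A is satisfied.
*[Farida₂'s client]₁* is an R-expression; *herself₁* does not c-command it, and no other NP shares its index, so Principle C is satisfied.
All principles are respected.

grammatical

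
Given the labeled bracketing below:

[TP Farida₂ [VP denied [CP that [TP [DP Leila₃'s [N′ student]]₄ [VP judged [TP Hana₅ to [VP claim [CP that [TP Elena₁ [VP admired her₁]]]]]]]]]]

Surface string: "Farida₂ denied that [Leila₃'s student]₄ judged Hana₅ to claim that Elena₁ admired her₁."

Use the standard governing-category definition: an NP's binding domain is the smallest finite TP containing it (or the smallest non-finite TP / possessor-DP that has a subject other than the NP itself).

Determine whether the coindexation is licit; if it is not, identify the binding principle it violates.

Principle B

The two coindexed NPs are *Elena₁* and *her₁*.
*her₁* is a pronoun. Its binding domain is the embedded TP, whose subject is Elena₁.
*Elena₁* c-commands it within that domain and carries the same index.
The pronoun is locally bound → Principle B violation.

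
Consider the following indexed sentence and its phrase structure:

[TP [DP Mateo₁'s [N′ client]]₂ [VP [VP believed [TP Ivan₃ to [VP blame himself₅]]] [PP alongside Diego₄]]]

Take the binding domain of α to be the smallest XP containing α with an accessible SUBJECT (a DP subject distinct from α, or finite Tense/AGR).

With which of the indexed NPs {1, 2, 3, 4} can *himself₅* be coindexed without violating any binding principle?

{3}

*himself* is an anaphor, so Principle A applies: it must be bound in its binding domain.
Binding domain of *himself₅*: the embedded TP, whose subject is Ivan₃.
*Mateo₁* does not c-command the anaphor → cannot bind it.
*[Mateo₁'s client]₂* c-commands the anaphor but is outside its binding domain → cannot satisfy Principle A.
*Ivan₃* c-commands the anaphor within its binding domain → licit binder.
*Diego₄* does not c-command the anaphor → cannot bind it.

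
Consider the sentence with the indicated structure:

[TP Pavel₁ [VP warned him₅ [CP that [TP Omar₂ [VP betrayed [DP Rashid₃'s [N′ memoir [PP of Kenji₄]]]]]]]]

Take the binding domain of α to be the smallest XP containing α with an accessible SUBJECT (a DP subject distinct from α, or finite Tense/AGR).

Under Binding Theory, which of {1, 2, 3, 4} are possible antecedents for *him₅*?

none

*him* is a pronoun, so Principle B applies: it must be free in its binding domain.
Binding domain of *him₅*: the matrix TP, whose subject is Pavel₁.
*Pavel₁* c-commands the pronoun within its binding domain → coindexation would violate Principle B.
*Omar₂*: the pronoun c-commands this R-expression → coindexation would violate Principle C on *Omar₂*.
*Rashid₃*: the pronoun c-commands this R-expression → coindexation would violate Principle C on *Rashid₃*.
*Kenji₄*: the pronoun c-commands this R-expression → coindexation would violate Principle C on *Kenji₄*.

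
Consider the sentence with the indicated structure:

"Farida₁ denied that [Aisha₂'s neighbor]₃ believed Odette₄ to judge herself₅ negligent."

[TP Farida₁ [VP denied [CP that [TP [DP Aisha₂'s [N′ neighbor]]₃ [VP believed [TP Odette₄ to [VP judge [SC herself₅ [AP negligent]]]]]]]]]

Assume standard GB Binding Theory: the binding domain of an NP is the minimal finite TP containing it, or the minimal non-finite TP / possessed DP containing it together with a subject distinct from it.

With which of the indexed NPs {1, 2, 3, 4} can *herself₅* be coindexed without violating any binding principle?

{4}

*herself* is an anaphor, so Principle A applies: it must be bound in its binding domain.
Binding domain of *herself₅*: the embedded TP, whose subject is Odette₄.
*Farida₁* c-commands the anaphor but is outside its binding domain → cannot satisfy Principle A.
*Aisha₂* does not c-command the anaphor → cannot bind it.
*[Aisha₂'s neighbor]₃* c-commands the anaphor but is outside its binding domain → cannot satisfy Principle A.
*Odette₄* c-commands the anaphor within its binding domain → licit binder.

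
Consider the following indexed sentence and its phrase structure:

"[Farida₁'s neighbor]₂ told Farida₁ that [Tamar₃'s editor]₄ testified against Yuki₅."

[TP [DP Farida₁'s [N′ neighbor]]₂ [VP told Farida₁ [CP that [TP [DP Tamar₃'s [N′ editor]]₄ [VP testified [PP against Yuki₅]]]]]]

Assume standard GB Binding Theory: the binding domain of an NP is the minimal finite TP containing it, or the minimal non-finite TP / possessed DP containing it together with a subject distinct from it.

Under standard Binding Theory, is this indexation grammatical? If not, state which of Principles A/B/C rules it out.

The two coindexed NPs are *Farida₁* and *Farida₁*.
*Farida₁* is an R-expression; no coindexed NP c-commands it, so Principle C holds.
*Farida₁* is an R-expression; *Farida₁* does not c-command it, and no other NP shares its index, so Principle C is satisfied.
All principles are respected.

grammatical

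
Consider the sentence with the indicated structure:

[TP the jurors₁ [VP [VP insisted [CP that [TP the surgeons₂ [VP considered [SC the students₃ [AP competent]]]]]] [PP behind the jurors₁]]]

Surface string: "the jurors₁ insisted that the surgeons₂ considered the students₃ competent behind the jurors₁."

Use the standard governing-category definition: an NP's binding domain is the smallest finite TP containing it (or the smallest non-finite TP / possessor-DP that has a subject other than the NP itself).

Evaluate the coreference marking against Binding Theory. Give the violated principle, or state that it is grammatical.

Principle C

The two coindexed NPs are *the jurors₁* (the lower occurrence) and *the jurors₁* (the higher occurrence).
*the jurors₁* (the lower occurrence) is an R-expression. Principle C requires it to be free everywhere.
*the jurors₁* (the higher occurrence) c-commands it and carries the same index.
The R-expression is bound → Principle C violation.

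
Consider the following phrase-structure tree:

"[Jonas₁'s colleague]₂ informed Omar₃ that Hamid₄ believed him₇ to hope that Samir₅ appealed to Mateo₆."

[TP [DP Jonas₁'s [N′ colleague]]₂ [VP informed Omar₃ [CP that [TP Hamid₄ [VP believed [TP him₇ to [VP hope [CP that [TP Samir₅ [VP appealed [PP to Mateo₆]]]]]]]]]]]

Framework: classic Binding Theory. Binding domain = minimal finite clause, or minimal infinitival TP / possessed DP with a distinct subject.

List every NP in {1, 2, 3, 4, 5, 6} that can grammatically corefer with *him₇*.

{1, 2, 3}

*him* is a pronoun, so Principle B applies: it must be free in its binding domain.
Binding domain of *him₇*: the embedded TP, whose subject is Hamid₄.
*Jonas₁* and the pronoun do not c-command one another → neither Principle B nor Principle C is at stake; coindexation permitted.
*[Jonas₁'s colleague]₂* c-commands the pronoun but from outside its binding domain, and is not c-commanded by it → coindexation permitted.
*Omar₃* c-commands the pronoun but from outside its binding domain, and is not c-commanded by it → coindexation permitted.
*Hamid₄* c-commands the pronoun within its binding domain → coindexation would violate Principle B.
*Samir₅*: the pronoun c-commands this R-expression → coindexation would violate Principle C on *Samir₅*.
*Mateo₆*: the pronoun c-commands this R-expression → coindexation would violate Principle C on *Mateo₆*.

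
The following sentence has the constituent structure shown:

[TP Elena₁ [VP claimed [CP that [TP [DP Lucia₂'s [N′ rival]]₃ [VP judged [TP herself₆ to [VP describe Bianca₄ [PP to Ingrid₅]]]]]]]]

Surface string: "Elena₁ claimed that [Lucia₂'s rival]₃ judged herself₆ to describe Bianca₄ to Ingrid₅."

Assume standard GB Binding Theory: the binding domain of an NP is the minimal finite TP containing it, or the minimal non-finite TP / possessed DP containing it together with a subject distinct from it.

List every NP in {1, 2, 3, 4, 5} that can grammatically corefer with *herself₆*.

*herself* is an anaphor, so Principle A applies: it must be bound in its binding domain.
Binding domain of *herself₆*: the embedded TP, whose subject is [Lucia₂'s rival]₃.
*Elena₁* c-commands the anaphor but is outside its binding domain → cannot satisfy Principle A.
*Lucia₂* does not c-command the anaphor → cannot bind it.
*[Lucia₂'s rival]₃* c-commands the anaphor within its binding domain → licit binder.
*Bianca₄* does not c-command the anaphor → cannot bind it.
*Ingrid₅* does not c-command the anaphor → cannot bind it.

{3}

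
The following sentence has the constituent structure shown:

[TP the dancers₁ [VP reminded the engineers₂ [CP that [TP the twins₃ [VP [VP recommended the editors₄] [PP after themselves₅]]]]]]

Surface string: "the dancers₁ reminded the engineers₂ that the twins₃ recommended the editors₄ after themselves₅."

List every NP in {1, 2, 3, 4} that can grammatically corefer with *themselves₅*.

*themselves* is an anaphor, so Principle A applies: it must be bound in its binding domain.
Binding domain of *themselves₅*: the embedded TP, whose subject is the twins₃.
*the dancers₁* c-commands the anaphor but is outside its binding domain → cannot satisfy Principle A.
*the engineers₂* c-commands the anaphor but is outside its binding domain → cannot satisfy Principle A.
*the twins₃* c-commands the anaphor within its binding domain → licit binder.
*the editors₄* does not c-command the anaphor → cannot bind it.

{3}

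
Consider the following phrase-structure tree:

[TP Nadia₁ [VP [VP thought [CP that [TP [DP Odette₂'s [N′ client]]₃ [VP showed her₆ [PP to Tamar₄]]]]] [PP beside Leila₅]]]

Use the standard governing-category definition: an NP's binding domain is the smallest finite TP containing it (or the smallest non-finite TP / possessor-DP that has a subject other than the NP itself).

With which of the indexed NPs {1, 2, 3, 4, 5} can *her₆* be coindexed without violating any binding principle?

*her* is a pronoun, so Principle B applies: it must be free in its binding domain.
Binding domain of *her₆*: the embedded TP, whose subject is [Odette₂'s client]₃.
*Nadia₁* c-commands the pronoun but from outside its binding domain, and is not c-commanded by it → coindexation permitted.
*Odette₂* and the pronoun do not c-command one another → neither Principle B nor Principle C is at stake; coindexation permitted.
*[Odette₂'s client]₃* c-commands the pronoun within its binding domain → coindexation would violate Principle B.
*Tamar₄*: the pronoun c-commands this R-expression → coindexation would violate Principle C on *Tamar₄*.
*Leila₅* and the pronoun do not c-command one another → neither Principle B nor Principle C is at stake; coindexation permitted.

{1, 2, 5}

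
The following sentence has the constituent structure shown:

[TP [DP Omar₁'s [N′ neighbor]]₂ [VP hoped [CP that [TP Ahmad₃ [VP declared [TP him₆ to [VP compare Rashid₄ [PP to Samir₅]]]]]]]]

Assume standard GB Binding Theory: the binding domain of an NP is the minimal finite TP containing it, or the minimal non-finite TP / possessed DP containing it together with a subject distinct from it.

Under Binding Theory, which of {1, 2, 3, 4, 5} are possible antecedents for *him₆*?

{1, 2}

*him* is a pronoun, so Principle B applies: it must be free in its binding domain.
Binding domain of *him₆*: the embedded TP, whose subject is Ahmad₃.
*Omar₁* and the pronoun do not c-command one another → neither Principle B nor Principle C is at stake; coindexation permitted.
*[Omar₁'s neighbor]₂* c-commands the pronoun but from outside its binding domain, and is not c-commanded by it → coindexation permitted.
*Ahmad₃* c-commands the pronoun within its binding domain → coindexation would violate Principle B.
*Rashid₄*: the pronoun c-commands this R-expression → coindexation would violate Principle C on *Rashid₄*.
*Samir₅*: the pronoun c-commands this R-expression → coindexation would violate Principle C on *Samir₅*.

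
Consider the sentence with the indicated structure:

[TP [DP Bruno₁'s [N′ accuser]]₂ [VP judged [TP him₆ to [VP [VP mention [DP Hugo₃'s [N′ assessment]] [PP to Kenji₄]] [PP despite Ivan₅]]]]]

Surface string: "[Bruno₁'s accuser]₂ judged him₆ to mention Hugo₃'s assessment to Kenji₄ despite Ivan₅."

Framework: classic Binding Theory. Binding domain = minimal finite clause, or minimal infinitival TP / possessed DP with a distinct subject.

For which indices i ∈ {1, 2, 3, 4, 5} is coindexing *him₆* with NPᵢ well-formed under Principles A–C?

*him* is a pronoun, so Principle B applies: it must be free in its binding domain.
Binding domain of *him₆*: the matrix TP, whose subject is [Bruno₁'s accuser]₂.
*Bruno₁* and the pronoun do not c-command one another → neither Principle B nor Principle C is at stake; coindexation permitted.
*[Bruno₁'s accuser]₂* c-commands the pronoun within its binding domain → coindexation would violate Principle B.
*Hugo₃*: the pronoun c-commands this R-expression → coindexation would violate Principle C on *Hugo₃*.
*Kenji₄*: the pronoun c-commands this R-expression → coindexation would violate Principle C on *Kenji₄*.
*Ivan₅*: the pronoun c-commands this R-expression → coindexation would violate Principle C on *Ivan₅*.

{1}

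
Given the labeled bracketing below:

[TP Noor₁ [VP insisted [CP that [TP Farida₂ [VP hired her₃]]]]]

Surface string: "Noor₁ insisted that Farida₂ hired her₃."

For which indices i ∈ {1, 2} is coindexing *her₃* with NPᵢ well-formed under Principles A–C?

*her* is a pronoun, so Principle B applies: it must be free in its binding domain.
Binding domain of *her₃*: the embedded TP, whose subject is Farida₂.
*Noor₁* c-commands the pronoun but from outside its binding domain, and is not c-commanded by it → coindexation permitted.
*Farida₂* c-commands the pronoun within its binding domain → coindexation would violate Principle B.

{1}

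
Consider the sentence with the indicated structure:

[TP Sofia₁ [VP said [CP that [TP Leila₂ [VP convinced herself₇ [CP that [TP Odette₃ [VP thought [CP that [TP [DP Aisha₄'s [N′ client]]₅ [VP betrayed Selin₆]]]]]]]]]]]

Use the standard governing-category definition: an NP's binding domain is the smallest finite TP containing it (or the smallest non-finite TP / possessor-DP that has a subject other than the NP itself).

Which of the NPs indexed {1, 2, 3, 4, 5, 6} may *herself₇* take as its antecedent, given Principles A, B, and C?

{2}

*herself* is an anaphor, so Principle A applies: it must be bound in its binding domain.
Binding domain of *herself₇*: the embedded TP, whose subject is Leila₂.
*Sofia₁* c-commands the anaphor but is outside its binding domain → cannot satisfy Principle A.
*Leila₂* c-commands the anaphor within its binding domain → licit binder.
*Odette₃* does not c-command the anaphor → cannot bind it.
*Aisha₄* does not c-command the anaphor → cannot bind it.
*[Aisha₄'s client]₅* does not c-command the anaphor → cannot bind it.
*Selin₆* does not c-command the anaphor → cannot bind it.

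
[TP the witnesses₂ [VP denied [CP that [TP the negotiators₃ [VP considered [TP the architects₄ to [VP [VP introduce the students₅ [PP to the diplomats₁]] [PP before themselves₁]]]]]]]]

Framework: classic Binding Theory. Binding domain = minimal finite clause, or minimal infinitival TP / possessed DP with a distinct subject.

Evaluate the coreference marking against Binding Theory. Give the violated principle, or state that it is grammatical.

The two coindexed NPs are *the diplomats₁* and *themselves₁*.
*themselves₁* is an anaphor. Principle A requires it to be bound within its binding domain — the embedded TP, whose subject is the architects₄.
Within that domain it is c-commanded by *the architects₄*, which does not share its index.
*the diplomats₁* does not c-command the anaphor at all.
The anaphor is unbound in its domain → Principle A violation.

Principle A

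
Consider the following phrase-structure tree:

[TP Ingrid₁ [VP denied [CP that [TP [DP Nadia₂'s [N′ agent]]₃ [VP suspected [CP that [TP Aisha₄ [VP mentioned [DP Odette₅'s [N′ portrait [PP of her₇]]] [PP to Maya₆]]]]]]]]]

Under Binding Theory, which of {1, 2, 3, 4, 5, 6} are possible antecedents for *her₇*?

{1, 2, 3, 4, 6}

*her* is a pronoun, so Principle B applies: it must be free in its binding domain.
Binding domain of *her₇*: the possessed DP, whose subject is Odette₅.
*Ingrid₁* c-commands the pronoun but from outside its binding domain, and is not c-commanded by it → coindexation permitted.
*Nadia₂* and the pronoun do not c-command one another → neither Principle B nor Principle C is at stake; coindexation permitted.
*[Nadia₂'s agent]₃* c-commands the pronoun but from outside its binding domain, and is not c-commanded by it → coindexation permitted.
*Aisha₄* c-commands the pronoun but from outside its binding domain, and is not c-commanded by it → coindexation permitted.
*Odette₅* c-commands the pronoun within its binding domain → coindexation would violate Principle B.
*Maya₆* and the pronoun do not c-command one another → neither Principle B nor Principle C is at stake; coindexation permitted.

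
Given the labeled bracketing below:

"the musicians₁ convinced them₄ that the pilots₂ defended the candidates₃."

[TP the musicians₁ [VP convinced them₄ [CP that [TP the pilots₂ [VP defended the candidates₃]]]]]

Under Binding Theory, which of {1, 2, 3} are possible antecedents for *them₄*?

none

*them* is a pronoun, so Principle B applies: it must be free in its binding domain.
Binding domain of *them₄*: the matrix TP, whose subject is the musicians₁.
*the musicians₁* c-commands the pronoun within its binding domain → coindexation would violate Principle B.
*the pilots₂*: the pronoun c-commands this R-expression → coindexation would violate Principle C on *the pilots₂*.
*the candidates₃*: the pronoun c-commands this R-expression → coindexation would violate Principle C on *the candidates₃*.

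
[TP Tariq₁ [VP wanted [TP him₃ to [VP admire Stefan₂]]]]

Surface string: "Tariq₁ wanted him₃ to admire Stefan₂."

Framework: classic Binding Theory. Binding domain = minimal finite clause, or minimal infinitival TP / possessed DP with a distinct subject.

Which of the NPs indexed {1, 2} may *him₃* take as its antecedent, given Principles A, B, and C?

*him* is a pronoun, so Principle B applies: it must be free in its binding domain.
Binding domain of *him₃*: the matrix TP, whose subject is Tariq₁.
*Tariq₁* c-commands the pronoun within its binding domain → coindexation would violate Principle B.
*Stefan₂*: the pronoun c-commands this R-expression → coindexation would violate Principle C on *Stefan₂*.

none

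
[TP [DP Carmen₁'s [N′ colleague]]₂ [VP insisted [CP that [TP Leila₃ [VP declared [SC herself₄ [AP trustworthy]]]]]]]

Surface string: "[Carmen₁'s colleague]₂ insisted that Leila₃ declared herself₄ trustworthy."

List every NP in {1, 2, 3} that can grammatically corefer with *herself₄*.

{3}

*herself* is an anaphor, so Principle A applies: it must be bound in its binding domain.
Binding domain of *herself₄*: the embedded TP, whose subject is Leila₃.
*Carmen₁* does not c-command the anaphor → cannot bind it.
*[Carmen₁'s colleague]₂* c-commands the anaphor but is outside its binding domain → cannot satisfy Principle A.
*Leila₃* c-commands the anaphor within its binding domain → licit binder.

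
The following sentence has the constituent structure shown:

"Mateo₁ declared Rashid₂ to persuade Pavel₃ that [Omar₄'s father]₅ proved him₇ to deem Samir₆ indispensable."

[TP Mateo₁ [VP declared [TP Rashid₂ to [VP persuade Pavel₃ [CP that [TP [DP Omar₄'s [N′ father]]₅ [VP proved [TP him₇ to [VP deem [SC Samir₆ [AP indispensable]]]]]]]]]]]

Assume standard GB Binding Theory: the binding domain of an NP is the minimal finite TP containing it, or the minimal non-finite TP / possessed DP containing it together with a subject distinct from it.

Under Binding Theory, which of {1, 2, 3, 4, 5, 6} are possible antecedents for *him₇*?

*him* is a pronoun, so Principle B applies: it must be free in its binding domain.
Binding domain of *him₇*: the embedded TP, whose subject is [Omar₄'s father]₅.
*Mateo₁* c-commands the pronoun but from outside its binding domain, and is not c-commanded by it → coindexation permitted.
*Rashid₂* c-commands the pronoun but from outside its binding domain, and is not c-commanded by it → coindexation permitted.
*Pavel₃* c-commands the pronoun but from outside its binding domain, and is not c-commanded by it → coindexation permitted.
*Omar₄* and the pronoun do not c-command one another → neither Principle B nor Principle C is at stake; coindexation permitted.
*[Omar₄'s father]₅* c-commands the pronoun within its binding domain → coindexation would violate Principle B.
*Samir₆*: the pronoun c-commands this R-expression → coindexation would violate Principle C on *Samir₆*.

{1, 2, 3, 4}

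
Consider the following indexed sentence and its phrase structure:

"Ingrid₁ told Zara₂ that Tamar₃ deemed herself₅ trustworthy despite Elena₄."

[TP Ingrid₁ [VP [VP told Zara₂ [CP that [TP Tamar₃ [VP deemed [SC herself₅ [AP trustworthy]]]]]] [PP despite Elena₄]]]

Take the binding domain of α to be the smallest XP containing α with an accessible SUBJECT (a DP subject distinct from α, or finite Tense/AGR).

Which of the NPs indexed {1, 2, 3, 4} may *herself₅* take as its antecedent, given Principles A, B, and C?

*herself* is an anaphor, so Principle A applies: it must be bound in its binding domain.
Binding domain of *herself₅*: the embedded TP, whose subject is Tamar₃.
*Ingrid₁* c-commands the anaphor but is outside its binding domain → cannot satisfy Principle A.
*Zara₂* c-commands the anaphor but is outside its binding domain → cannot satisfy Principle A.
*Tamar₃* c-commands the anaphor within its binding domain → licit binder.
*Elena₄* does not c-command the anaphor → cannot bind it.

{3}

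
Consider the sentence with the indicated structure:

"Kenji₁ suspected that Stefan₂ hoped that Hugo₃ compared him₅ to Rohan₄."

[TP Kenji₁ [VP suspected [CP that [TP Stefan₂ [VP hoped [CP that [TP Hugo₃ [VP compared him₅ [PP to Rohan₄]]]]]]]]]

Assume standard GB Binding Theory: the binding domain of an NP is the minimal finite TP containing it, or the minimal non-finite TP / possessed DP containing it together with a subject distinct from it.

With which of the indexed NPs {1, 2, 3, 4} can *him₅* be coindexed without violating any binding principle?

{1, 2}

*him* is a pronoun, so Principle B applies: it must be free in its binding domain.
Binding domain of *him₅*: the embedded TP, whose subject is Hugo₃.
*Kenji₁* c-commands the pronoun but from outside its binding domain, and is not c-commanded by it → coindexation permitted.
*Stefan₂* c-commands the pronoun but from outside its binding domain, and is not c-commanded by it → coindexation permitted.
*Hugo₃* c-commands the pronoun within its binding domain → coindexation would violate Principle B.
*Rohan₄*: the pronoun c-commands this R-expression → coindexation would violate Principle C on *Rohan₄*.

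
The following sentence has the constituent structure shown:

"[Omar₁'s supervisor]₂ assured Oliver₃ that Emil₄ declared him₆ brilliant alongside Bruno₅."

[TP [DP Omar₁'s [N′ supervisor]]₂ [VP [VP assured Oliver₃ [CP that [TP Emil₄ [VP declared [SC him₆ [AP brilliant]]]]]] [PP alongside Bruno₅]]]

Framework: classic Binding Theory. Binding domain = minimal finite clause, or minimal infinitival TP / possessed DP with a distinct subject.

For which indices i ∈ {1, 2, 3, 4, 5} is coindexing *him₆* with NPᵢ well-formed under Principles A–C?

*him* is a pronoun, so Principle B applies: it must be free in its binding domain.
Binding domain of *him₆*: the embedded TP, whose subject is Emil₄.
*Omar₁* and the pronoun do not c-command one another → neither Principle B nor Principle C is at stake; coindexation permitted.
*[Omar₁'s supervisor]₂* c-commands the pronoun but from outside its binding domain, and is not c-commanded by it → coindexation permitted.
*Oliver₃* c-commands the pronoun but from outside its binding domain, and is not c-commanded by it → coindexation permitted.
*Emil₄* c-commands the pronoun within its binding domain → coindexation would violate Principle B.
*Bruno₅* and the pronoun do not c-command one another → neither Principle B nor Principle C is at stake; coindexation permitted.

{1, 2, 3, 5}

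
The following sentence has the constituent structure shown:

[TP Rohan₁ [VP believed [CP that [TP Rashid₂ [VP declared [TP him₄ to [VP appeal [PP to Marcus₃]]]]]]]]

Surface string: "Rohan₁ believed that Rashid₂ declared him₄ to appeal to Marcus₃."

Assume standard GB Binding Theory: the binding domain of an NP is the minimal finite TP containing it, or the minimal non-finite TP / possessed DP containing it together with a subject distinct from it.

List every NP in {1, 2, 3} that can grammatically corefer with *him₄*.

{1}

*him* is a pronoun, so Principle B applies: it must be free in its binding domain.
Binding domain of *him₄*: the embedded TP, whose subject is Rashid₂.
*Rohan₁* c-commands the pronoun but from outside its binding domain, and is not c-commanded by it → coindexation permitted.
*Rashid₂* c-commands the pronoun within its binding domain → coindexation would violate Principle B.
*Marcus₃*: the pronoun c-commands this R-expression → coindexation would violate Principle C on *Marcus₃*.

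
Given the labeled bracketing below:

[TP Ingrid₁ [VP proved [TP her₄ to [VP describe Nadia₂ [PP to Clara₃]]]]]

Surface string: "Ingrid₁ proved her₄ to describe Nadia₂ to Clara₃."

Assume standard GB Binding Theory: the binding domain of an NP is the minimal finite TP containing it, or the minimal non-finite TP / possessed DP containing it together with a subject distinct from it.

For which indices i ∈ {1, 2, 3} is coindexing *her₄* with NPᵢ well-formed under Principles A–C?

*her* is a pronoun, so Principle B applies: it must be free in its binding domain.
Binding domain of *her₄*: the matrix TP, whose subject is Ingrid₁.
*Ingrid₁* c-commands the pronoun within its binding domain → coindexation would violate Principle B.
*Nadia₂*: the pronoun c-commands this R-expression → coindexation would violate Principle C on *Nadia₂*.
*Clara₃*: the pronoun c-commands this R-expression → coindexation would violate Principle C on *Clara₃*.

none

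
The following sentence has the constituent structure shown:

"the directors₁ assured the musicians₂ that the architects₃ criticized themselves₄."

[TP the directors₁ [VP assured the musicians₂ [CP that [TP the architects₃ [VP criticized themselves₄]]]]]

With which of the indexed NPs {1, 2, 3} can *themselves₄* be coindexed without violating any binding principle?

*themselves* is an anaphor, so Principle A applies: it must be bound in its binding domain.
Binding domain of *themselves₄*: the embedded TP, whose subject is the architects₃.
*the directors₁* c-commands the anaphor but is outside its binding domain → cannot satisfy Principle A.
*the musicians₂* c-commands the anaphor but is outside its binding domain → cannot satisfy Principle A.
*the architects₃* c-commands the anaphor within its binding domain → licit binder.

{3}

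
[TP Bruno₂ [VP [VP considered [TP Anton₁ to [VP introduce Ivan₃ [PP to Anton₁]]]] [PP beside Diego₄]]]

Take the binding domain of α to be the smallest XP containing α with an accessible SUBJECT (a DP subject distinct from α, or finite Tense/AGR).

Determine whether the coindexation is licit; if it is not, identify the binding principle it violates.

The two coindexed NPs are *Anton₁* (the higher occurrence) and *Anton₁* (the lower occurrence).
*Anton₁* (the lower occurrence) is an R-expression. Principle C requires it to be free everywhere.
*Anton₁* (the higher occurrence) c-commands it and carries the same index.
The R-expression is bound → Principle C violation.

Principle C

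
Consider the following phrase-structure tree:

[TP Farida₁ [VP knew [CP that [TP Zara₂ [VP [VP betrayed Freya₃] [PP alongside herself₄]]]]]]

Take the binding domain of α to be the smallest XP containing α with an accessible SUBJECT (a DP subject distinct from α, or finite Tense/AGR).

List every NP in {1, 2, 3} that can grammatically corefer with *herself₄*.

*herself* is an anaphor, so Principle A applies: it must be bound in its binding domain.
Binding domain of *herself₄*: the embedded TP, whose subject is Zara₂.
*Farida₁* c-commands the anaphor but is outside its binding domain → cannot satisfy Principle A.
*Zara₂* c-commands the anaphor within its binding domain → licit binder.
*Freya₃* does not c-command the anaphor → cannot bind it.

{2}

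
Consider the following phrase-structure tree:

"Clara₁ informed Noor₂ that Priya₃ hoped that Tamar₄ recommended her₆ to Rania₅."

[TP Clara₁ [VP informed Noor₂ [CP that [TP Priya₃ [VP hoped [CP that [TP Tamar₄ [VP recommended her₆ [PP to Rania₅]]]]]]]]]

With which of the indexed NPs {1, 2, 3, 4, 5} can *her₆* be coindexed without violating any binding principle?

{1, 2, 3}

*her* is a pronoun, so Principle B applies: it must be free in its binding domain.
Binding domain of *her₆*: the embedded TP, whose subject is Tamar₄.
*Clara₁* c-commands the pronoun but from outside its binding domain, and is not c-commanded by it → coindexation permitted.
*Noor₂* c-commands the pronoun but from outside its binding domain, and is not c-commanded by it → coindexation permitted.
*Priya₃* c-commands the pronoun but from outside its binding domain, and is not c-commanded by it → coindexation permitted.
*Tamar₄* c-commands the pronoun within its binding domain → coindexation would violate Principle B.
*Rania₅*: the pronoun c-commands this R-expression → coindexation would violate Principle C on *Rania₅*.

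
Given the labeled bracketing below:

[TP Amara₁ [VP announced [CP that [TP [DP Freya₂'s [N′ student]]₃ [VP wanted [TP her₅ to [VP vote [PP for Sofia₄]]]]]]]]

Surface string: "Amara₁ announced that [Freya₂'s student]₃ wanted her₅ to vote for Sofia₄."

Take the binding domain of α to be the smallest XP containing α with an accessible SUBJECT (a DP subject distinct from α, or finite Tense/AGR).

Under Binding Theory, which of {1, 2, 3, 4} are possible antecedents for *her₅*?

{1, 2}

*her* is a pronoun, so Principle B applies: it must be free in its binding domain.
Binding domain of *her₅*: the embedded TP, whose subject is [Freya₂'s student]₃.
*Amara₁* c-commands the pronoun but from outside its binding domain, and is not c-commanded by it → coindexation permitted.
*Freya₂* and the pronoun do not c-command one another → neither Principle B nor Principle C is at stake; coindexation permitted.
*[Freya₂'s student]₃* c-commands the pronoun within its binding domain → coindexation would violate Principle B.
*Sofia₄*: the pronoun c-commands this R-expression → coindexation would violate Principle C on *Sofia₄*.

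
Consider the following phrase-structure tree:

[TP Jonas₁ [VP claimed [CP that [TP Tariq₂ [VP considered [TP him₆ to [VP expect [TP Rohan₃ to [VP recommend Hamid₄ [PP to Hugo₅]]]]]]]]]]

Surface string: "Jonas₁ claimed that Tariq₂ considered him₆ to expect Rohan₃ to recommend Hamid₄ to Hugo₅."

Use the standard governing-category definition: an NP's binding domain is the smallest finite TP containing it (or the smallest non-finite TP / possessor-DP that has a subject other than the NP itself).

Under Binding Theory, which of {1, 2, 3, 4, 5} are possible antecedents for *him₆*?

*him* is a pronoun, so Principle B applies: it must be free in its binding domain.
Binding domain of *him₆*: the embedded TP, whose subject is Tariq₂.
*Jonas₁* c-commands the pronoun but from outside its binding domain, and is not c-commanded by it → coindexation permitted.
*Tariq₂* c-commands the pronoun within its binding domain → coindexation would violate Principle B.
*Rohan₃*: the pronoun c-commands this R-expression → coindexation would violate Principle C on *Rohan₃*.
*Hamid₄*: the pronoun c-commands this R-expression → coindexation would violate Principle C on *Hamid₄*.
*Hugo₅*: the pronoun c-commands this R-expression → coindexation would violate Principle C on *Hugo₅*.

{1}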